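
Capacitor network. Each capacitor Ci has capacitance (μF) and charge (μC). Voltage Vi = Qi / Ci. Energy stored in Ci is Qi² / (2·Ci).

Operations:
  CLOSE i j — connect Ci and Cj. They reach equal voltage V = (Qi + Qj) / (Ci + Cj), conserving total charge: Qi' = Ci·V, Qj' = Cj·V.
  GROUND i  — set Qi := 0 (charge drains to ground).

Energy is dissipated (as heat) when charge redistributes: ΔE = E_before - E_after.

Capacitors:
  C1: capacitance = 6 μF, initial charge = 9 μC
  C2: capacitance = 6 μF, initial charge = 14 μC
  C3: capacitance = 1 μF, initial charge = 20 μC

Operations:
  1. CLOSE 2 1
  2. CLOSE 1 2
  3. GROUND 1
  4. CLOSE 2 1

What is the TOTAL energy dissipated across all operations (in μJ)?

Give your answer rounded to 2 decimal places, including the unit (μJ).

Answer: 17.57 μJ

Derivation:
Initial: C1(6μF, Q=9μC, V=1.50V), C2(6μF, Q=14μC, V=2.33V), C3(1μF, Q=20μC, V=20.00V)
Op 1: CLOSE 2-1: Q_total=23.00, C_total=12.00, V=1.92; Q2=11.50, Q1=11.50; dissipated=1.042
Op 2: CLOSE 1-2: Q_total=23.00, C_total=12.00, V=1.92; Q1=11.50, Q2=11.50; dissipated=0.000
Op 3: GROUND 1: Q1=0; energy lost=11.021
Op 4: CLOSE 2-1: Q_total=11.50, C_total=12.00, V=0.96; Q2=5.75, Q1=5.75; dissipated=5.510
Total dissipated: 17.573 μJ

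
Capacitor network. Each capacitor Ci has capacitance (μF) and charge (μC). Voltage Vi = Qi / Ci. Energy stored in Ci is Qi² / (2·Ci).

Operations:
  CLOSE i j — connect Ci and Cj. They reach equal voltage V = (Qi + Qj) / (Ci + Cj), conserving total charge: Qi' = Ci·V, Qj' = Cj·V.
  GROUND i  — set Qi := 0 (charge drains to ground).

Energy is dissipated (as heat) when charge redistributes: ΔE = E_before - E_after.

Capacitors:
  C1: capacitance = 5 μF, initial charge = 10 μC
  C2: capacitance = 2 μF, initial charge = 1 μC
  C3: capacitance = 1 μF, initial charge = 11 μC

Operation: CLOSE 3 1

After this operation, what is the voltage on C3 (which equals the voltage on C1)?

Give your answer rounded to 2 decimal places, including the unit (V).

Initial: C1(5μF, Q=10μC, V=2.00V), C2(2μF, Q=1μC, V=0.50V), C3(1μF, Q=11μC, V=11.00V)
Op 1: CLOSE 3-1: Q_total=21.00, C_total=6.00, V=3.50; Q3=3.50, Q1=17.50; dissipated=33.750

Answer: 3.50 V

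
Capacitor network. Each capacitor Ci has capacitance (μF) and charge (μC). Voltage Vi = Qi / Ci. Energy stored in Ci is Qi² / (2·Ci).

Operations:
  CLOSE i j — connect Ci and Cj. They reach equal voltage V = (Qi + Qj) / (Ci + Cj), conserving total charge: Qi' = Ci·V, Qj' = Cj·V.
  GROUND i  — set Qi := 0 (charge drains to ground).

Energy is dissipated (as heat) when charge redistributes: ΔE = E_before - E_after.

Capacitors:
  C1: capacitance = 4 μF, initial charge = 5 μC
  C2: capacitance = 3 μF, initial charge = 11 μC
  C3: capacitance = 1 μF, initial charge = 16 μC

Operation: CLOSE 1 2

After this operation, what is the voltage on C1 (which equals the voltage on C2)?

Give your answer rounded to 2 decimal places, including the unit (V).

Initial: C1(4μF, Q=5μC, V=1.25V), C2(3μF, Q=11μC, V=3.67V), C3(1μF, Q=16μC, V=16.00V)
Op 1: CLOSE 1-2: Q_total=16.00, C_total=7.00, V=2.29; Q1=9.14, Q2=6.86; dissipated=5.006

Answer: 2.29 V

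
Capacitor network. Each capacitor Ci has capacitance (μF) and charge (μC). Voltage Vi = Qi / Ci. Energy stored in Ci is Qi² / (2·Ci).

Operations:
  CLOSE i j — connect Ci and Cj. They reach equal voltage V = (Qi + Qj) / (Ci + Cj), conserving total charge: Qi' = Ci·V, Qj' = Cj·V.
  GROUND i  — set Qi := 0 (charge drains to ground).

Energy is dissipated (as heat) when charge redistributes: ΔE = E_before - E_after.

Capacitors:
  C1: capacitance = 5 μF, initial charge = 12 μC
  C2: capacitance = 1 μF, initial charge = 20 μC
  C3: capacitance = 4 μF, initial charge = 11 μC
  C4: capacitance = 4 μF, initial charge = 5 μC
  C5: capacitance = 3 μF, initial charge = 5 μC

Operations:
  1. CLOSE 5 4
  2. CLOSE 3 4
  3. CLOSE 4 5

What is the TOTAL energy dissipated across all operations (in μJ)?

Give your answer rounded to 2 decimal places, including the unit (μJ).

Initial: C1(5μF, Q=12μC, V=2.40V), C2(1μF, Q=20μC, V=20.00V), C3(4μF, Q=11μC, V=2.75V), C4(4μF, Q=5μC, V=1.25V), C5(3μF, Q=5μC, V=1.67V)
Op 1: CLOSE 5-4: Q_total=10.00, C_total=7.00, V=1.43; Q5=4.29, Q4=5.71; dissipated=0.149
Op 2: CLOSE 3-4: Q_total=16.71, C_total=8.00, V=2.09; Q3=8.36, Q4=8.36; dissipated=1.746
Op 3: CLOSE 4-5: Q_total=12.64, C_total=7.00, V=1.81; Q4=7.22, Q5=5.42; dissipated=0.374
Total dissipated: 2.269 μJ

Answer: 2.27 μJ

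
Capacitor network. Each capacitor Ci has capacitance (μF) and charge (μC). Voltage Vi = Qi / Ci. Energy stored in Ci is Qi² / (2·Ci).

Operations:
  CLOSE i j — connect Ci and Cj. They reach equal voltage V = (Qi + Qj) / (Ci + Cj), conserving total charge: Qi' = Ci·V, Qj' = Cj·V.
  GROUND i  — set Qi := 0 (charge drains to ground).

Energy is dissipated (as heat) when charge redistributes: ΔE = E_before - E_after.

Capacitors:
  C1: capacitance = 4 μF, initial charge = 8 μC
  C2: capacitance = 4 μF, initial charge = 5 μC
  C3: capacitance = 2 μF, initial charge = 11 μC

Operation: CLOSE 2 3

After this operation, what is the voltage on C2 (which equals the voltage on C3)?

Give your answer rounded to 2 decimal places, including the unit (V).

Initial: C1(4μF, Q=8μC, V=2.00V), C2(4μF, Q=5μC, V=1.25V), C3(2μF, Q=11μC, V=5.50V)
Op 1: CLOSE 2-3: Q_total=16.00, C_total=6.00, V=2.67; Q2=10.67, Q3=5.33; dissipated=12.042

Answer: 2.67 V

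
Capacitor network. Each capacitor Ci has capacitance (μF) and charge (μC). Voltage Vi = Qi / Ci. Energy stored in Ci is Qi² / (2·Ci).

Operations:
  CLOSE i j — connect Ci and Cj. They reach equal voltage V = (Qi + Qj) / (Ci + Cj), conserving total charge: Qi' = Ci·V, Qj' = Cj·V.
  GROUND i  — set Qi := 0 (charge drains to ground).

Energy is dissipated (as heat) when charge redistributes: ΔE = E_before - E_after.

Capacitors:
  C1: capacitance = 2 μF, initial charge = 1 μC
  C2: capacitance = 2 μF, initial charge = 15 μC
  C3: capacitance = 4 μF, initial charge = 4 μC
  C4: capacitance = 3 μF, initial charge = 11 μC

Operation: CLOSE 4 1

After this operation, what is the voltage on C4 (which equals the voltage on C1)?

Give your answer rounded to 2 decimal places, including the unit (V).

Answer: 2.40 V

Derivation:
Initial: C1(2μF, Q=1μC, V=0.50V), C2(2μF, Q=15μC, V=7.50V), C3(4μF, Q=4μC, V=1.00V), C4(3μF, Q=11μC, V=3.67V)
Op 1: CLOSE 4-1: Q_total=12.00, C_total=5.00, V=2.40; Q4=7.20, Q1=4.80; dissipated=6.017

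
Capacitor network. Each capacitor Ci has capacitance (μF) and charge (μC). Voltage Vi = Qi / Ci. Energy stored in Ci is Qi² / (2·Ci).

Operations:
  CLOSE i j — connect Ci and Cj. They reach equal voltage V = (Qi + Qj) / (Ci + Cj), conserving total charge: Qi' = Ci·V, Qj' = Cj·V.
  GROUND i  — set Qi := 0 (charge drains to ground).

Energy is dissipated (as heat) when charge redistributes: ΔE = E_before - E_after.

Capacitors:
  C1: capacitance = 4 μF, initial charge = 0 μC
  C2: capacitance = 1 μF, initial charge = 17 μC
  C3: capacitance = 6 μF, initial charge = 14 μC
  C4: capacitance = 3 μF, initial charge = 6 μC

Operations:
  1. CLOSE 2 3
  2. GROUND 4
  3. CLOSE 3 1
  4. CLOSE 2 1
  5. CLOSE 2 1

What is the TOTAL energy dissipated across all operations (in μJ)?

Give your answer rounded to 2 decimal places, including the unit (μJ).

Answer: 122.98 μJ

Derivation:
Initial: C1(4μF, Q=0μC, V=0.00V), C2(1μF, Q=17μC, V=17.00V), C3(6μF, Q=14μC, V=2.33V), C4(3μF, Q=6μC, V=2.00V)
Op 1: CLOSE 2-3: Q_total=31.00, C_total=7.00, V=4.43; Q2=4.43, Q3=26.57; dissipated=92.190
Op 2: GROUND 4: Q4=0; energy lost=6.000
Op 3: CLOSE 3-1: Q_total=26.57, C_total=10.00, V=2.66; Q3=15.94, Q1=10.63; dissipated=23.535
Op 4: CLOSE 2-1: Q_total=15.06, C_total=5.00, V=3.01; Q2=3.01, Q1=12.05; dissipated=1.255
Op 5: CLOSE 2-1: Q_total=15.06, C_total=5.00, V=3.01; Q2=3.01, Q1=12.05; dissipated=0.000
Total dissipated: 122.980 μJ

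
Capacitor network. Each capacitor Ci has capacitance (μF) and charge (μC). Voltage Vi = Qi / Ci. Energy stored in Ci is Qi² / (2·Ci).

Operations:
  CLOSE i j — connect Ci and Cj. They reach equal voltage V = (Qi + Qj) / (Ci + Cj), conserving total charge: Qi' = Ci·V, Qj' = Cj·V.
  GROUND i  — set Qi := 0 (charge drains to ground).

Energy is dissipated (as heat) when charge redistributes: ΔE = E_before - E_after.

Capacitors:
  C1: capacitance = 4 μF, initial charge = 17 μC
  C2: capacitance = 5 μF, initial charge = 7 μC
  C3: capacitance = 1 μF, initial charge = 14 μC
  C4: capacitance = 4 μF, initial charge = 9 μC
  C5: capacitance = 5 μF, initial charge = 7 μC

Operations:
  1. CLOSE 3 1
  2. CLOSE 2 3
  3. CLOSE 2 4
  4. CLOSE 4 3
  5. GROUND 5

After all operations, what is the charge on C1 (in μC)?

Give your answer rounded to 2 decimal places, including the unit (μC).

Answer: 24.80 μC

Derivation:
Initial: C1(4μF, Q=17μC, V=4.25V), C2(5μF, Q=7μC, V=1.40V), C3(1μF, Q=14μC, V=14.00V), C4(4μF, Q=9μC, V=2.25V), C5(5μF, Q=7μC, V=1.40V)
Op 1: CLOSE 3-1: Q_total=31.00, C_total=5.00, V=6.20; Q3=6.20, Q1=24.80; dissipated=38.025
Op 2: CLOSE 2-3: Q_total=13.20, C_total=6.00, V=2.20; Q2=11.00, Q3=2.20; dissipated=9.600
Op 3: CLOSE 2-4: Q_total=20.00, C_total=9.00, V=2.22; Q2=11.11, Q4=8.89; dissipated=0.003
Op 4: CLOSE 4-3: Q_total=11.09, C_total=5.00, V=2.22; Q4=8.87, Q3=2.22; dissipated=0.000
Op 5: GROUND 5: Q5=0; energy lost=4.900
Final charges: Q1=24.80, Q2=11.11, Q3=2.22, Q4=8.87, Q5=0.00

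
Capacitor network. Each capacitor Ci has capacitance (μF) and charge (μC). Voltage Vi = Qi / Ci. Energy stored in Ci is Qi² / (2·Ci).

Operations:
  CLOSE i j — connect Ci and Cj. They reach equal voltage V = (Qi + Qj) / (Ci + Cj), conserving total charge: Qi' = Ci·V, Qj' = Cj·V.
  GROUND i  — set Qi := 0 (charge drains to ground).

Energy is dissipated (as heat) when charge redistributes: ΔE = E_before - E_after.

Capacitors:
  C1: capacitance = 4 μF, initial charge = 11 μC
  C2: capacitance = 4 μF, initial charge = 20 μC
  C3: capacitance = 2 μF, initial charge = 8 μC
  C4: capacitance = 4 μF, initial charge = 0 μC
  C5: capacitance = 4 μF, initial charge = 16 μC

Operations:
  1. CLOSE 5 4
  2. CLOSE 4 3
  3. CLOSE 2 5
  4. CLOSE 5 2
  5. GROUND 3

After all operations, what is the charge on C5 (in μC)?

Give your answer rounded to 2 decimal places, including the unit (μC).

Answer: 14.00 μC

Derivation:
Initial: C1(4μF, Q=11μC, V=2.75V), C2(4μF, Q=20μC, V=5.00V), C3(2μF, Q=8μC, V=4.00V), C4(4μF, Q=0μC, V=0.00V), C5(4μF, Q=16μC, V=4.00V)
Op 1: CLOSE 5-4: Q_total=16.00, C_total=8.00, V=2.00; Q5=8.00, Q4=8.00; dissipated=16.000
Op 2: CLOSE 4-3: Q_total=16.00, C_total=6.00, V=2.67; Q4=10.67, Q3=5.33; dissipated=2.667
Op 3: CLOSE 2-5: Q_total=28.00, C_total=8.00, V=3.50; Q2=14.00, Q5=14.00; dissipated=9.000
Op 4: CLOSE 5-2: Q_total=28.00, C_total=8.00, V=3.50; Q5=14.00, Q2=14.00; dissipated=0.000
Op 5: GROUND 3: Q3=0; energy lost=7.111
Final charges: Q1=11.00, Q2=14.00, Q3=0.00, Q4=10.67, Q5=14.00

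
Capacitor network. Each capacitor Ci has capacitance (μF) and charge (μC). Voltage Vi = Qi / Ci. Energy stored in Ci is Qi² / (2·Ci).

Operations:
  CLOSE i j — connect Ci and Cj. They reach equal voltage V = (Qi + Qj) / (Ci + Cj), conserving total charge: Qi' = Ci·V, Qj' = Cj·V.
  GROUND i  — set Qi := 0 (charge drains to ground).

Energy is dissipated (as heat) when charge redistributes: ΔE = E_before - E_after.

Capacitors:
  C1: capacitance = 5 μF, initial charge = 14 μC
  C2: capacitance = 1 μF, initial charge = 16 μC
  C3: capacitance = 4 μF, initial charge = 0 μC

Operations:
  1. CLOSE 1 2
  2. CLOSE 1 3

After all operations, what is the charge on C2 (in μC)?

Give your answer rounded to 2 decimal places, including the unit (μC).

Initial: C1(5μF, Q=14μC, V=2.80V), C2(1μF, Q=16μC, V=16.00V), C3(4μF, Q=0μC, V=0.00V)
Op 1: CLOSE 1-2: Q_total=30.00, C_total=6.00, V=5.00; Q1=25.00, Q2=5.00; dissipated=72.600
Op 2: CLOSE 1-3: Q_total=25.00, C_total=9.00, V=2.78; Q1=13.89, Q3=11.11; dissipated=27.778
Final charges: Q1=13.89, Q2=5.00, Q3=11.11

Answer: 5.00 μC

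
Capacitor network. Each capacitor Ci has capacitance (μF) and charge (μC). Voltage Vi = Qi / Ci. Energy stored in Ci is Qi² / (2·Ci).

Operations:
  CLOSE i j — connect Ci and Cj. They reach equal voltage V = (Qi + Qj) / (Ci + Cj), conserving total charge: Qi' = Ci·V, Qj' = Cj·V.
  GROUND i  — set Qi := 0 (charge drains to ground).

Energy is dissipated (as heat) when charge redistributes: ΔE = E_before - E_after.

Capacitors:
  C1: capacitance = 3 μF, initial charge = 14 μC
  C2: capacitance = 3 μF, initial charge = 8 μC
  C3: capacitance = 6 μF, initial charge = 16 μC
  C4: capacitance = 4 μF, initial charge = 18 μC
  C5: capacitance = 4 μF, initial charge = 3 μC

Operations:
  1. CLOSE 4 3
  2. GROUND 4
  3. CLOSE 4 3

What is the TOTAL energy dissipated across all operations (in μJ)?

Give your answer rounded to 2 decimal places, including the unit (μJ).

Answer: 41.03 μJ

Derivation:
Initial: C1(3μF, Q=14μC, V=4.67V), C2(3μF, Q=8μC, V=2.67V), C3(6μF, Q=16μC, V=2.67V), C4(4μF, Q=18μC, V=4.50V), C5(4μF, Q=3μC, V=0.75V)
Op 1: CLOSE 4-3: Q_total=34.00, C_total=10.00, V=3.40; Q4=13.60, Q3=20.40; dissipated=4.033
Op 2: GROUND 4: Q4=0; energy lost=23.120
Op 3: CLOSE 4-3: Q_total=20.40, C_total=10.00, V=2.04; Q4=8.16, Q3=12.24; dissipated=13.872
Total dissipated: 41.025 μJ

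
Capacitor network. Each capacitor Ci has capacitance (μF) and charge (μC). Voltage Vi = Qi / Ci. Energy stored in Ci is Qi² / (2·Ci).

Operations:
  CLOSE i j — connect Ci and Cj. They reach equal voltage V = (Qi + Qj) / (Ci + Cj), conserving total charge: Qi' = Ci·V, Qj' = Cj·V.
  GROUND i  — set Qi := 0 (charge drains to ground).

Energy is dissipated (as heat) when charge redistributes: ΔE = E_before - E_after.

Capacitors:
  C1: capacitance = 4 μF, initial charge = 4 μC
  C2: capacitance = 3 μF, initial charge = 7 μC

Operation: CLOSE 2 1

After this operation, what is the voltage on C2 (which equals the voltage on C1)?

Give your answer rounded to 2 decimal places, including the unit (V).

Initial: C1(4μF, Q=4μC, V=1.00V), C2(3μF, Q=7μC, V=2.33V)
Op 1: CLOSE 2-1: Q_total=11.00, C_total=7.00, V=1.57; Q2=4.71, Q1=6.29; dissipated=1.524

Answer: 1.57 V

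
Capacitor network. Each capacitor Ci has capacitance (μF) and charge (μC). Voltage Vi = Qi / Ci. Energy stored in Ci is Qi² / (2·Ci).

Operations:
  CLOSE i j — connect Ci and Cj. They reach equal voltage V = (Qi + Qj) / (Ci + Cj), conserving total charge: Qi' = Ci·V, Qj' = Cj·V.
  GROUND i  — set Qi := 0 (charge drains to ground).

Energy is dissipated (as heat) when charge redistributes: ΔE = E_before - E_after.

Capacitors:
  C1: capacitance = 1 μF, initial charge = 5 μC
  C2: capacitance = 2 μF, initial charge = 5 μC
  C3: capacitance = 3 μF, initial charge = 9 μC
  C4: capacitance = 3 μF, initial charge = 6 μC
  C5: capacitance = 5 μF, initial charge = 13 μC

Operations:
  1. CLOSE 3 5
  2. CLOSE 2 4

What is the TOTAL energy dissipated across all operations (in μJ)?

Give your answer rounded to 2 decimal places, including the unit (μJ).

Initial: C1(1μF, Q=5μC, V=5.00V), C2(2μF, Q=5μC, V=2.50V), C3(3μF, Q=9μC, V=3.00V), C4(3μF, Q=6μC, V=2.00V), C5(5μF, Q=13μC, V=2.60V)
Op 1: CLOSE 3-5: Q_total=22.00, C_total=8.00, V=2.75; Q3=8.25, Q5=13.75; dissipated=0.150
Op 2: CLOSE 2-4: Q_total=11.00, C_total=5.00, V=2.20; Q2=4.40, Q4=6.60; dissipated=0.150
Total dissipated: 0.300 μJ

Answer: 0.30 μJ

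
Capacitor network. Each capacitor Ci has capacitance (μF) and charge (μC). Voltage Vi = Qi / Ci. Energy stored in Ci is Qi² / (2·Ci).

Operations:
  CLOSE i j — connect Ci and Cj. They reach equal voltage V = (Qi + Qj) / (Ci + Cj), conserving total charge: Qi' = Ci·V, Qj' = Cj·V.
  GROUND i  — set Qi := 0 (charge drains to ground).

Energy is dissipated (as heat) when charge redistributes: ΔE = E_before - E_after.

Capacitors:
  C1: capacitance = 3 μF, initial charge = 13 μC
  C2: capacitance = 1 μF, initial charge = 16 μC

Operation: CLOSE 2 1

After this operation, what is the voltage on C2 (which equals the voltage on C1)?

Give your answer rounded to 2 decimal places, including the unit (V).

Answer: 7.25 V

Derivation:
Initial: C1(3μF, Q=13μC, V=4.33V), C2(1μF, Q=16μC, V=16.00V)
Op 1: CLOSE 2-1: Q_total=29.00, C_total=4.00, V=7.25; Q2=7.25, Q1=21.75; dissipated=51.042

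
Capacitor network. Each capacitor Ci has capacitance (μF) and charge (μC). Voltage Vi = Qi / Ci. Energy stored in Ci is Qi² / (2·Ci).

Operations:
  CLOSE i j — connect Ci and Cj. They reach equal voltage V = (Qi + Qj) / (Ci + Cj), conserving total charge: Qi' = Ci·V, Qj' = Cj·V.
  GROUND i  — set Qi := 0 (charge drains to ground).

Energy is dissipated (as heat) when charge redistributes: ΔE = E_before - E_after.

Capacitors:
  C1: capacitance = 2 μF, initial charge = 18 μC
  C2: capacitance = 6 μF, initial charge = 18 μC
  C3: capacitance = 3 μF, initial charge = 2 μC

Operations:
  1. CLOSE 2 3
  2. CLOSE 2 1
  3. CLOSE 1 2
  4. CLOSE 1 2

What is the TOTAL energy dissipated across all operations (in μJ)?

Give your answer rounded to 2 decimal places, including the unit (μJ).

Initial: C1(2μF, Q=18μC, V=9.00V), C2(6μF, Q=18μC, V=3.00V), C3(3μF, Q=2μC, V=0.67V)
Op 1: CLOSE 2-3: Q_total=20.00, C_total=9.00, V=2.22; Q2=13.33, Q3=6.67; dissipated=5.444
Op 2: CLOSE 2-1: Q_total=31.33, C_total=8.00, V=3.92; Q2=23.50, Q1=7.83; dissipated=34.454
Op 3: CLOSE 1-2: Q_total=31.33, C_total=8.00, V=3.92; Q1=7.83, Q2=23.50; dissipated=0.000
Op 4: CLOSE 1-2: Q_total=31.33, C_total=8.00, V=3.92; Q1=7.83, Q2=23.50; dissipated=0.000
Total dissipated: 39.898 μJ

Answer: 39.90 μJ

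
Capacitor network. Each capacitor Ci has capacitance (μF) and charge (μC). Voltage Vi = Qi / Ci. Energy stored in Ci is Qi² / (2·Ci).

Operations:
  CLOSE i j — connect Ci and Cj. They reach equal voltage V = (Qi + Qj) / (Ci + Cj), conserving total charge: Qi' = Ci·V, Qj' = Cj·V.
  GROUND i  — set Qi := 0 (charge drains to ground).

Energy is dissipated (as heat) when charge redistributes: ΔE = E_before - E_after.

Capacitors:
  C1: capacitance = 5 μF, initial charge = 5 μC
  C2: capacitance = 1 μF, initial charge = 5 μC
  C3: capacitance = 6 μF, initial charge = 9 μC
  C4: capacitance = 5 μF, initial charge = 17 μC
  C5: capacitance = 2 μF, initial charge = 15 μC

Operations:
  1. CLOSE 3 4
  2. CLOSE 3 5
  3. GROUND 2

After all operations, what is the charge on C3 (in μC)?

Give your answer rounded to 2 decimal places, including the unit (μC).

Answer: 21.89 μC

Derivation:
Initial: C1(5μF, Q=5μC, V=1.00V), C2(1μF, Q=5μC, V=5.00V), C3(6μF, Q=9μC, V=1.50V), C4(5μF, Q=17μC, V=3.40V), C5(2μF, Q=15μC, V=7.50V)
Op 1: CLOSE 3-4: Q_total=26.00, C_total=11.00, V=2.36; Q3=14.18, Q4=11.82; dissipated=4.923
Op 2: CLOSE 3-5: Q_total=29.18, C_total=8.00, V=3.65; Q3=21.89, Q5=7.30; dissipated=19.787
Op 3: GROUND 2: Q2=0; energy lost=12.500
Final charges: Q1=5.00, Q2=0.00, Q3=21.89, Q4=11.82, Q5=7.30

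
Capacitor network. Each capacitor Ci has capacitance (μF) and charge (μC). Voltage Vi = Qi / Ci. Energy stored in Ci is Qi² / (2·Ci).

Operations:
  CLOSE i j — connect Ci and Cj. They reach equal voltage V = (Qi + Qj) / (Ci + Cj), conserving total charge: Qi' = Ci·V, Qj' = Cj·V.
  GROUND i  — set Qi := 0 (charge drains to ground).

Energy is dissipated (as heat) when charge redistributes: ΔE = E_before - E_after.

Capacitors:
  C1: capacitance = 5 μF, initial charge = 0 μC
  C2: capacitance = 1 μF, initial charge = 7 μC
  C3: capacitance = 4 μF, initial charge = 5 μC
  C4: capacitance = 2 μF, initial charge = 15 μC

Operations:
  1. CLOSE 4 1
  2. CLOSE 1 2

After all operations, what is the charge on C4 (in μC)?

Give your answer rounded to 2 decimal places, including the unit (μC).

Initial: C1(5μF, Q=0μC, V=0.00V), C2(1μF, Q=7μC, V=7.00V), C3(4μF, Q=5μC, V=1.25V), C4(2μF, Q=15μC, V=7.50V)
Op 1: CLOSE 4-1: Q_total=15.00, C_total=7.00, V=2.14; Q4=4.29, Q1=10.71; dissipated=40.179
Op 2: CLOSE 1-2: Q_total=17.71, C_total=6.00, V=2.95; Q1=14.76, Q2=2.95; dissipated=9.830
Final charges: Q1=14.76, Q2=2.95, Q3=5.00, Q4=4.29

Answer: 4.29 μC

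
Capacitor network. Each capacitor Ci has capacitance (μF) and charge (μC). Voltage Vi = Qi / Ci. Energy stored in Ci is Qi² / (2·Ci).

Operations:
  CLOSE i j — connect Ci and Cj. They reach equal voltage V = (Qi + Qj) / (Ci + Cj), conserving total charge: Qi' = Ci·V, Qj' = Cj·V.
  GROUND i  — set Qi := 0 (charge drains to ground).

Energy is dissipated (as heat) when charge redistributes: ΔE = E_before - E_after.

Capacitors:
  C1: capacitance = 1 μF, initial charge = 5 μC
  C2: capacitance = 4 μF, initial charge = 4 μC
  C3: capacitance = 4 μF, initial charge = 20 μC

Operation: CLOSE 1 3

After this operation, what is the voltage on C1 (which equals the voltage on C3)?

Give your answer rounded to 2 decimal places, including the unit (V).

Initial: C1(1μF, Q=5μC, V=5.00V), C2(4μF, Q=4μC, V=1.00V), C3(4μF, Q=20μC, V=5.00V)
Op 1: CLOSE 1-3: Q_total=25.00, C_total=5.00, V=5.00; Q1=5.00, Q3=20.00; dissipated=0.000

Answer: 5.00 V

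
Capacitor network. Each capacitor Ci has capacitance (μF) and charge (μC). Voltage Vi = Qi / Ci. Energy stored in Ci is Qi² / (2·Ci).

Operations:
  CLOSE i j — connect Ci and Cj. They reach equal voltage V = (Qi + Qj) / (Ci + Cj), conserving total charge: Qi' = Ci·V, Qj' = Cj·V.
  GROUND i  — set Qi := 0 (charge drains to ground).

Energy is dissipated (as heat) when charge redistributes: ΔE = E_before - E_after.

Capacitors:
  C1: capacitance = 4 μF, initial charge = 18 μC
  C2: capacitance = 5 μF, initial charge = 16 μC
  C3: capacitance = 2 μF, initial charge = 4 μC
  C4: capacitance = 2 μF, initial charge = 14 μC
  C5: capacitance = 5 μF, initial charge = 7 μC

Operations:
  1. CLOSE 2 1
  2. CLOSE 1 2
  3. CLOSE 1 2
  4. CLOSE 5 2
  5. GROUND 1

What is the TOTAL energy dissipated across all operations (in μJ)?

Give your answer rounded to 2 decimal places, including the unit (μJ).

Initial: C1(4μF, Q=18μC, V=4.50V), C2(5μF, Q=16μC, V=3.20V), C3(2μF, Q=4μC, V=2.00V), C4(2μF, Q=14μC, V=7.00V), C5(5μF, Q=7μC, V=1.40V)
Op 1: CLOSE 2-1: Q_total=34.00, C_total=9.00, V=3.78; Q2=18.89, Q1=15.11; dissipated=1.878
Op 2: CLOSE 1-2: Q_total=34.00, C_total=9.00, V=3.78; Q1=15.11, Q2=18.89; dissipated=0.000
Op 3: CLOSE 1-2: Q_total=34.00, C_total=9.00, V=3.78; Q1=15.11, Q2=18.89; dissipated=0.000
Op 4: CLOSE 5-2: Q_total=25.89, C_total=10.00, V=2.59; Q5=12.94, Q2=12.94; dissipated=7.067
Op 5: GROUND 1: Q1=0; energy lost=28.543
Total dissipated: 37.488 μJ

Answer: 37.49 μJ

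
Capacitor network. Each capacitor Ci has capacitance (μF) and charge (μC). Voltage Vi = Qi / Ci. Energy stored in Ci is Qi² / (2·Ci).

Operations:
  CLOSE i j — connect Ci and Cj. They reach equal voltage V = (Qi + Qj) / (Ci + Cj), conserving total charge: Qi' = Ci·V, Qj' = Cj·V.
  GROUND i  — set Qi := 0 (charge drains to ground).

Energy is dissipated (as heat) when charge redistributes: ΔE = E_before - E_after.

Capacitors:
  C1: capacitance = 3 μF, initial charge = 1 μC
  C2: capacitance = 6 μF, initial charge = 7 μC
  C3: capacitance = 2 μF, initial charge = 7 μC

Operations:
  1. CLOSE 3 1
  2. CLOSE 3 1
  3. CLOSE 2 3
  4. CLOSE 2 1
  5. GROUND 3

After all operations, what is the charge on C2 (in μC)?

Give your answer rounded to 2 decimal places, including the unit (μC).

Answer: 8.30 μC

Derivation:
Initial: C1(3μF, Q=1μC, V=0.33V), C2(6μF, Q=7μC, V=1.17V), C3(2μF, Q=7μC, V=3.50V)
Op 1: CLOSE 3-1: Q_total=8.00, C_total=5.00, V=1.60; Q3=3.20, Q1=4.80; dissipated=6.017
Op 2: CLOSE 3-1: Q_total=8.00, C_total=5.00, V=1.60; Q3=3.20, Q1=4.80; dissipated=0.000
Op 3: CLOSE 2-3: Q_total=10.20, C_total=8.00, V=1.27; Q2=7.65, Q3=2.55; dissipated=0.141
Op 4: CLOSE 2-1: Q_total=12.45, C_total=9.00, V=1.38; Q2=8.30, Q1=4.15; dissipated=0.106
Op 5: GROUND 3: Q3=0; energy lost=1.626
Final charges: Q1=4.15, Q2=8.30, Q3=0.00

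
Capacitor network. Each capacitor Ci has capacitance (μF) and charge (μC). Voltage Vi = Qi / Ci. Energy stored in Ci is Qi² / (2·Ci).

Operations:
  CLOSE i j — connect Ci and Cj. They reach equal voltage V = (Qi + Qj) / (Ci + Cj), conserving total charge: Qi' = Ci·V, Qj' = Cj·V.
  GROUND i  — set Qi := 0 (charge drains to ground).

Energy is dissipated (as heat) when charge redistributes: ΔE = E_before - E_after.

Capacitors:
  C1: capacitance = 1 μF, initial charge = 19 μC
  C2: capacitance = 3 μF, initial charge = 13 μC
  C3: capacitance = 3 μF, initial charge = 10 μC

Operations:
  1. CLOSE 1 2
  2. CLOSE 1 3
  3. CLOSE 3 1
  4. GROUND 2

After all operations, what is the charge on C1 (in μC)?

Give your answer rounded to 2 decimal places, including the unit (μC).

Initial: C1(1μF, Q=19μC, V=19.00V), C2(3μF, Q=13μC, V=4.33V), C3(3μF, Q=10μC, V=3.33V)
Op 1: CLOSE 1-2: Q_total=32.00, C_total=4.00, V=8.00; Q1=8.00, Q2=24.00; dissipated=80.667
Op 2: CLOSE 1-3: Q_total=18.00, C_total=4.00, V=4.50; Q1=4.50, Q3=13.50; dissipated=8.167
Op 3: CLOSE 3-1: Q_total=18.00, C_total=4.00, V=4.50; Q3=13.50, Q1=4.50; dissipated=0.000
Op 4: GROUND 2: Q2=0; energy lost=96.000
Final charges: Q1=4.50, Q2=0.00, Q3=13.50

Answer: 4.50 μC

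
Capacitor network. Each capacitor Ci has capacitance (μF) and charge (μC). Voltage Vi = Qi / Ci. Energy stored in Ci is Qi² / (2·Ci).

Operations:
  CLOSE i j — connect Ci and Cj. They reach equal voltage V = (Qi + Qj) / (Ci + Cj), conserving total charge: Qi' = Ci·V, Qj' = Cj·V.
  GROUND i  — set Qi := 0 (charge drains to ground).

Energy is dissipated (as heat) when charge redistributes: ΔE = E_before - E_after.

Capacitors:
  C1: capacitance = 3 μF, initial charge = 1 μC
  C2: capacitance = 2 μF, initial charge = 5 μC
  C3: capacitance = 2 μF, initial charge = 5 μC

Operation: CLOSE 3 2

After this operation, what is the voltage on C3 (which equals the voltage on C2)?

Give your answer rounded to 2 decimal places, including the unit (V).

Answer: 2.50 V

Derivation:
Initial: C1(3μF, Q=1μC, V=0.33V), C2(2μF, Q=5μC, V=2.50V), C3(2μF, Q=5μC, V=2.50V)
Op 1: CLOSE 3-2: Q_total=10.00, C_total=4.00, V=2.50; Q3=5.00, Q2=5.00; dissipated=0.000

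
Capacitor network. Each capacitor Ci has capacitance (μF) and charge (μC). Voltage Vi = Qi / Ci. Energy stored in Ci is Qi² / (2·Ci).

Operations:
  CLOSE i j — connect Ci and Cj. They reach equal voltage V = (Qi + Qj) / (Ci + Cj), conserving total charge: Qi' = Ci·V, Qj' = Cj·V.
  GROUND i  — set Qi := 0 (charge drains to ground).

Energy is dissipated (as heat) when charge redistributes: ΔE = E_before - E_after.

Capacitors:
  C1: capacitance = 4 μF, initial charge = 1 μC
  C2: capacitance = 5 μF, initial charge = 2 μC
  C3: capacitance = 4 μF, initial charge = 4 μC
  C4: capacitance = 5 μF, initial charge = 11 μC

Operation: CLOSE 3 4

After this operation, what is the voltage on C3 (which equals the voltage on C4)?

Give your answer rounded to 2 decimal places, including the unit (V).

Initial: C1(4μF, Q=1μC, V=0.25V), C2(5μF, Q=2μC, V=0.40V), C3(4μF, Q=4μC, V=1.00V), C4(5μF, Q=11μC, V=2.20V)
Op 1: CLOSE 3-4: Q_total=15.00, C_total=9.00, V=1.67; Q3=6.67, Q4=8.33; dissipated=1.600

Answer: 1.67 V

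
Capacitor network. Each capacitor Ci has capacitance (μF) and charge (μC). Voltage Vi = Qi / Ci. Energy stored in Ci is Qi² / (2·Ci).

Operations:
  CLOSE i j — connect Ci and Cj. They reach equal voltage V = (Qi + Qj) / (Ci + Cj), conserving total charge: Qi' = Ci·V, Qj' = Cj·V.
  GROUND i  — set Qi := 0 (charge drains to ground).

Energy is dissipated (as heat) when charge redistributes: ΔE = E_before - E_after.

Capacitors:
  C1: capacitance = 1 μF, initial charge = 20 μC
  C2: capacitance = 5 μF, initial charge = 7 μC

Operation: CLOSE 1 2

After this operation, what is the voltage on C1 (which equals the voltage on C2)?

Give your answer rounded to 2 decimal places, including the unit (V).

Answer: 4.50 V

Derivation:
Initial: C1(1μF, Q=20μC, V=20.00V), C2(5μF, Q=7μC, V=1.40V)
Op 1: CLOSE 1-2: Q_total=27.00, C_total=6.00, V=4.50; Q1=4.50, Q2=22.50; dissipated=144.150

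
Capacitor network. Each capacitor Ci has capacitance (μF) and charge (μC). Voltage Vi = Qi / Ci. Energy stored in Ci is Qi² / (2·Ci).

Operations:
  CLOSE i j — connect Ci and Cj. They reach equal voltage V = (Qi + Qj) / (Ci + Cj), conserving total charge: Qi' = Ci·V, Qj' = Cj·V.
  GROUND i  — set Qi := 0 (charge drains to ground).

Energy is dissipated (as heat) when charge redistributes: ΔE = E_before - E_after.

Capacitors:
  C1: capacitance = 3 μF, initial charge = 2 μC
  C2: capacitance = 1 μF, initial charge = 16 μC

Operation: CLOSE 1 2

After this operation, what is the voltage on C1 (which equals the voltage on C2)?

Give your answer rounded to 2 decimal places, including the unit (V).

Answer: 4.50 V

Derivation:
Initial: C1(3μF, Q=2μC, V=0.67V), C2(1μF, Q=16μC, V=16.00V)
Op 1: CLOSE 1-2: Q_total=18.00, C_total=4.00, V=4.50; Q1=13.50, Q2=4.50; dissipated=88.167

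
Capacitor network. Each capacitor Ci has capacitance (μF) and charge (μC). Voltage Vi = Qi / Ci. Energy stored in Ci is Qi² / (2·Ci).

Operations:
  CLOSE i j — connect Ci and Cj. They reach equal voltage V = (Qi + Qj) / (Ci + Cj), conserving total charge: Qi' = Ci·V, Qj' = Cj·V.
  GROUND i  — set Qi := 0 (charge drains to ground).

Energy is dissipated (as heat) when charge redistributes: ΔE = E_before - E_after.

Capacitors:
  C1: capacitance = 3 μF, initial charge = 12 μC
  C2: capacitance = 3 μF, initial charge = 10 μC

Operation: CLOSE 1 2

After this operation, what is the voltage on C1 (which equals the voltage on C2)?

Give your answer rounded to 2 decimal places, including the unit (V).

Answer: 3.67 V

Derivation:
Initial: C1(3μF, Q=12μC, V=4.00V), C2(3μF, Q=10μC, V=3.33V)
Op 1: CLOSE 1-2: Q_total=22.00, C_total=6.00, V=3.67; Q1=11.00, Q2=11.00; dissipated=0.333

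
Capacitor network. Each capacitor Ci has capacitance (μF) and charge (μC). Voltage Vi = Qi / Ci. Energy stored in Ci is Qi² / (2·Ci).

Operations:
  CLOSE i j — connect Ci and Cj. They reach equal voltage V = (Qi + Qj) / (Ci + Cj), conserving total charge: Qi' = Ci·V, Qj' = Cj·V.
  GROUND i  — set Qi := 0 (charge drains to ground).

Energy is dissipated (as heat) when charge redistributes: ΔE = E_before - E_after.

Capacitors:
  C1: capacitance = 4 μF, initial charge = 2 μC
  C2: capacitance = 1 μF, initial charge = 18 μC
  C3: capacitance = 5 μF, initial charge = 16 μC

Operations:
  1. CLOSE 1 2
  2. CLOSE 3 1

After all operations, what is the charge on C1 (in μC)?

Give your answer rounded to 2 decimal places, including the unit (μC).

Answer: 14.22 μC

Derivation:
Initial: C1(4μF, Q=2μC, V=0.50V), C2(1μF, Q=18μC, V=18.00V), C3(5μF, Q=16μC, V=3.20V)
Op 1: CLOSE 1-2: Q_total=20.00, C_total=5.00, V=4.00; Q1=16.00, Q2=4.00; dissipated=122.500
Op 2: CLOSE 3-1: Q_total=32.00, C_total=9.00, V=3.56; Q3=17.78, Q1=14.22; dissipated=0.711
Final charges: Q1=14.22, Q2=4.00, Q3=17.78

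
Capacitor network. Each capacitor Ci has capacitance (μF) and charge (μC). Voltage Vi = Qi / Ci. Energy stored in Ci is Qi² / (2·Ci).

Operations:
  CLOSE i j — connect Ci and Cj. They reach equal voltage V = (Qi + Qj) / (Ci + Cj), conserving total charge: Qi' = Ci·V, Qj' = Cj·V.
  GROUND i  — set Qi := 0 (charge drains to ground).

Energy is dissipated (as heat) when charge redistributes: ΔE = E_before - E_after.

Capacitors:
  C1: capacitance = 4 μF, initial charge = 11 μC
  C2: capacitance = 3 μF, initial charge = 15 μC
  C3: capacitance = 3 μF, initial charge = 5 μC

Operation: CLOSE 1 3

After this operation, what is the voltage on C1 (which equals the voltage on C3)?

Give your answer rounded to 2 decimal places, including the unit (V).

Answer: 2.29 V

Derivation:
Initial: C1(4μF, Q=11μC, V=2.75V), C2(3μF, Q=15μC, V=5.00V), C3(3μF, Q=5μC, V=1.67V)
Op 1: CLOSE 1-3: Q_total=16.00, C_total=7.00, V=2.29; Q1=9.14, Q3=6.86; dissipated=1.006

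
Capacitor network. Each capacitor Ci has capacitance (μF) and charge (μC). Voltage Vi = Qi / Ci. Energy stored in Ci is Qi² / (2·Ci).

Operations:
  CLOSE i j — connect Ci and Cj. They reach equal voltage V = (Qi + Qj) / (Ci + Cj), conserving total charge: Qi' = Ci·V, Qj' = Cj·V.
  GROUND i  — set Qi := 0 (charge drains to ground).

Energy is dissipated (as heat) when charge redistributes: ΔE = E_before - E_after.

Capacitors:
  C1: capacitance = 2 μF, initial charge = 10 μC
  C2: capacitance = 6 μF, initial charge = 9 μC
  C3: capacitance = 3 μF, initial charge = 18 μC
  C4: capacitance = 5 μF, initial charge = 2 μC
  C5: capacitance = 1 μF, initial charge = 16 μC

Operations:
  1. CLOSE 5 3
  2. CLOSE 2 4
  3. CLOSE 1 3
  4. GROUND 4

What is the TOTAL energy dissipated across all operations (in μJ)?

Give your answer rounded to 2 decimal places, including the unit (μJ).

Answer: 49.00 μJ

Derivation:
Initial: C1(2μF, Q=10μC, V=5.00V), C2(6μF, Q=9μC, V=1.50V), C3(3μF, Q=18μC, V=6.00V), C4(5μF, Q=2μC, V=0.40V), C5(1μF, Q=16μC, V=16.00V)
Op 1: CLOSE 5-3: Q_total=34.00, C_total=4.00, V=8.50; Q5=8.50, Q3=25.50; dissipated=37.500
Op 2: CLOSE 2-4: Q_total=11.00, C_total=11.00, V=1.00; Q2=6.00, Q4=5.00; dissipated=1.650
Op 3: CLOSE 1-3: Q_total=35.50, C_total=5.00, V=7.10; Q1=14.20, Q3=21.30; dissipated=7.350
Op 4: GROUND 4: Q4=0; energy lost=2.500
Total dissipated: 49.000 μJ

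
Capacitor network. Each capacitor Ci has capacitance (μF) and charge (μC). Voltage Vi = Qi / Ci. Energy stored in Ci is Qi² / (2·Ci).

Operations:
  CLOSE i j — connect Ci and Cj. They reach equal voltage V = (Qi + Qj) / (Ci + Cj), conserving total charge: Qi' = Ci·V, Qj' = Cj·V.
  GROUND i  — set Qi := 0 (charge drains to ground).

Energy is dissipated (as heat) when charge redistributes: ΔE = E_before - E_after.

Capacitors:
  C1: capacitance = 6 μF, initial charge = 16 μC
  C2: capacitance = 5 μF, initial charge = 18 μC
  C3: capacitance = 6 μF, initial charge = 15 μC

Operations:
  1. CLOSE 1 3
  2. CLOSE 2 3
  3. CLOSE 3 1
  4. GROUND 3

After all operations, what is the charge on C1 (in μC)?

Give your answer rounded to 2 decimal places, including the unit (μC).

Initial: C1(6μF, Q=16μC, V=2.67V), C2(5μF, Q=18μC, V=3.60V), C3(6μF, Q=15μC, V=2.50V)
Op 1: CLOSE 1-3: Q_total=31.00, C_total=12.00, V=2.58; Q1=15.50, Q3=15.50; dissipated=0.042
Op 2: CLOSE 2-3: Q_total=33.50, C_total=11.00, V=3.05; Q2=15.23, Q3=18.27; dissipated=1.409
Op 3: CLOSE 3-1: Q_total=33.77, C_total=12.00, V=2.81; Q3=16.89, Q1=16.89; dissipated=0.320
Op 4: GROUND 3: Q3=0; energy lost=23.762
Final charges: Q1=16.89, Q2=15.23, Q3=0.00

Answer: 16.89 μC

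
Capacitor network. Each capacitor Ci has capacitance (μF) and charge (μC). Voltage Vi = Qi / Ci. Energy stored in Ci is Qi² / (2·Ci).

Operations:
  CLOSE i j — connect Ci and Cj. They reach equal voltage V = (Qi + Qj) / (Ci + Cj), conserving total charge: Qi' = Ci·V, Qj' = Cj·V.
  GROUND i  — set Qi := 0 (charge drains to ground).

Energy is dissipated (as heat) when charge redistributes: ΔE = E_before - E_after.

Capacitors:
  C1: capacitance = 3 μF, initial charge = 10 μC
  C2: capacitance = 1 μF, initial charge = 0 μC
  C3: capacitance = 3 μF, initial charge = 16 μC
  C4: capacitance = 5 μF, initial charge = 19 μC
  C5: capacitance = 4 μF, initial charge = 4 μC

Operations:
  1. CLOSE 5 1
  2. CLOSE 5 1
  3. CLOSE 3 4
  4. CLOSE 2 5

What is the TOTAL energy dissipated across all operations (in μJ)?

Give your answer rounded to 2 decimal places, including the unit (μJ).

Answer: 8.47 μJ

Derivation:
Initial: C1(3μF, Q=10μC, V=3.33V), C2(1μF, Q=0μC, V=0.00V), C3(3μF, Q=16μC, V=5.33V), C4(5μF, Q=19μC, V=3.80V), C5(4μF, Q=4μC, V=1.00V)
Op 1: CLOSE 5-1: Q_total=14.00, C_total=7.00, V=2.00; Q5=8.00, Q1=6.00; dissipated=4.667
Op 2: CLOSE 5-1: Q_total=14.00, C_total=7.00, V=2.00; Q5=8.00, Q1=6.00; dissipated=0.000
Op 3: CLOSE 3-4: Q_total=35.00, C_total=8.00, V=4.38; Q3=13.12, Q4=21.88; dissipated=2.204
Op 4: CLOSE 2-5: Q_total=8.00, C_total=5.00, V=1.60; Q2=1.60, Q5=6.40; dissipated=1.600
Total dissipated: 8.471 μJ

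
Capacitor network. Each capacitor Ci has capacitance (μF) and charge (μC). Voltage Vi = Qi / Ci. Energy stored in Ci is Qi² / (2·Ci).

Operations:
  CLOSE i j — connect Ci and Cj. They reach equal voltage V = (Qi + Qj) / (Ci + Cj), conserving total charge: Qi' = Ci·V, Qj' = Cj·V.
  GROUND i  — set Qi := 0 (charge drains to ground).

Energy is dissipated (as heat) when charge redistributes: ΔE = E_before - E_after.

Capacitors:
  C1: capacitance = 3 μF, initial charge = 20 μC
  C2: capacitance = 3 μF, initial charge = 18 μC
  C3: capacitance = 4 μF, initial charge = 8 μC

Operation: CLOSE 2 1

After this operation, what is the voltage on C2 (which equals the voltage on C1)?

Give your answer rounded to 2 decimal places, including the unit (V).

Answer: 6.33 V

Derivation:
Initial: C1(3μF, Q=20μC, V=6.67V), C2(3μF, Q=18μC, V=6.00V), C3(4μF, Q=8μC, V=2.00V)
Op 1: CLOSE 2-1: Q_total=38.00, C_total=6.00, V=6.33; Q2=19.00, Q1=19.00; dissipated=0.333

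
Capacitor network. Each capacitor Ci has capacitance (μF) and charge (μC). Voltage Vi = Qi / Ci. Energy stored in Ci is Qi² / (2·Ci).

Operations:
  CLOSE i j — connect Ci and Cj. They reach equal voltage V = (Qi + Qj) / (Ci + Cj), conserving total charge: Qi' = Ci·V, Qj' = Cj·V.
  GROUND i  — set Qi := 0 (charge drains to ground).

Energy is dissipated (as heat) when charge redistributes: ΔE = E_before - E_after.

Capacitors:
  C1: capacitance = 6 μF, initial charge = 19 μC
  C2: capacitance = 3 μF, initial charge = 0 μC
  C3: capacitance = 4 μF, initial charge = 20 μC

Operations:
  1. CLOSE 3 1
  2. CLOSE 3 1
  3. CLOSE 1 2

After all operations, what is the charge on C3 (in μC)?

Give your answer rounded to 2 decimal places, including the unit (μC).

Answer: 15.60 μC

Derivation:
Initial: C1(6μF, Q=19μC, V=3.17V), C2(3μF, Q=0μC, V=0.00V), C3(4μF, Q=20μC, V=5.00V)
Op 1: CLOSE 3-1: Q_total=39.00, C_total=10.00, V=3.90; Q3=15.60, Q1=23.40; dissipated=4.033
Op 2: CLOSE 3-1: Q_total=39.00, C_total=10.00, V=3.90; Q3=15.60, Q1=23.40; dissipated=0.000
Op 3: CLOSE 1-2: Q_total=23.40, C_total=9.00, V=2.60; Q1=15.60, Q2=7.80; dissipated=15.210
Final charges: Q1=15.60, Q2=7.80, Q3=15.60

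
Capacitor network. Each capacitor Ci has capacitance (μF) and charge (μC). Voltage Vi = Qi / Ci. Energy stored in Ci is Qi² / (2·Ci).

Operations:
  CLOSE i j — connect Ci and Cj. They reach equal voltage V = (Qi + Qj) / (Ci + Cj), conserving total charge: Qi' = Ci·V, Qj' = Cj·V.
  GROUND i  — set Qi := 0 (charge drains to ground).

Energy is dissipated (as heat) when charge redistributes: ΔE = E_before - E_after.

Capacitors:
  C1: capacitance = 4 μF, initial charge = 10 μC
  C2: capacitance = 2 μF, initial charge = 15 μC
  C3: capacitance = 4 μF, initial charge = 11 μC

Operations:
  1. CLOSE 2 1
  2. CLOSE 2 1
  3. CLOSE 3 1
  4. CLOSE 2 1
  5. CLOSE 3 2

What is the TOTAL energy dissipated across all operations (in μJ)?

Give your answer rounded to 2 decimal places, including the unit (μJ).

Initial: C1(4μF, Q=10μC, V=2.50V), C2(2μF, Q=15μC, V=7.50V), C3(4μF, Q=11μC, V=2.75V)
Op 1: CLOSE 2-1: Q_total=25.00, C_total=6.00, V=4.17; Q2=8.33, Q1=16.67; dissipated=16.667
Op 2: CLOSE 2-1: Q_total=25.00, C_total=6.00, V=4.17; Q2=8.33, Q1=16.67; dissipated=0.000
Op 3: CLOSE 3-1: Q_total=27.67, C_total=8.00, V=3.46; Q3=13.83, Q1=13.83; dissipated=2.007
Op 4: CLOSE 2-1: Q_total=22.17, C_total=6.00, V=3.69; Q2=7.39, Q1=14.78; dissipated=0.334
Op 5: CLOSE 3-2: Q_total=21.22, C_total=6.00, V=3.54; Q3=14.15, Q2=7.07; dissipated=0.037
Total dissipated: 19.045 μJ

Answer: 19.05 μJ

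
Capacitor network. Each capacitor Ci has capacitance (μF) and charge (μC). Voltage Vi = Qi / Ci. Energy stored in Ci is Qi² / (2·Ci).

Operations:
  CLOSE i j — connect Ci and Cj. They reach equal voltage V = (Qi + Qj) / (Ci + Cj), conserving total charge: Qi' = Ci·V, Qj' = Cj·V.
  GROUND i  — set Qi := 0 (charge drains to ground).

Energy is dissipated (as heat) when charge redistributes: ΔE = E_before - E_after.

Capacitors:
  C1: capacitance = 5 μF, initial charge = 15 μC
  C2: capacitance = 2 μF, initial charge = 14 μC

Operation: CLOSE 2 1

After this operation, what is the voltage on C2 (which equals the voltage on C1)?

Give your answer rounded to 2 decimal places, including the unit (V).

Answer: 4.14 V

Derivation:
Initial: C1(5μF, Q=15μC, V=3.00V), C2(2μF, Q=14μC, V=7.00V)
Op 1: CLOSE 2-1: Q_total=29.00, C_total=7.00, V=4.14; Q2=8.29, Q1=20.71; dissipated=11.429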